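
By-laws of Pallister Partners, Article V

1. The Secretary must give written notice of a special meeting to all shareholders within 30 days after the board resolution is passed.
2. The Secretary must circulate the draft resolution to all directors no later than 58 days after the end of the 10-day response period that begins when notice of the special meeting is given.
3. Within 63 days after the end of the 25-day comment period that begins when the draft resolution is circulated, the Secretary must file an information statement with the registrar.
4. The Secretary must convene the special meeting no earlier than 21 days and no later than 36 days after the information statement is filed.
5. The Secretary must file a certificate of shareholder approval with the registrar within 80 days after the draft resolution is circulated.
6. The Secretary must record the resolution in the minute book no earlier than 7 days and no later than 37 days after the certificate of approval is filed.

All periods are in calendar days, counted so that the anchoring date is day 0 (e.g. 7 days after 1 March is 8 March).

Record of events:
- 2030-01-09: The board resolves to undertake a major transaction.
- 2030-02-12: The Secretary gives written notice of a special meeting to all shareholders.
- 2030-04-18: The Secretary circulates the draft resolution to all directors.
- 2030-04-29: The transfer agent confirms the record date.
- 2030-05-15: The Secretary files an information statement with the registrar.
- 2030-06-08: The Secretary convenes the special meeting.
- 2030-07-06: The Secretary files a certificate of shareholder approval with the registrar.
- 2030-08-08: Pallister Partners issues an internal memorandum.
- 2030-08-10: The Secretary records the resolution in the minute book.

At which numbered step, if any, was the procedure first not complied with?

Step 1

Step 1 — counting 30 days from 2030-01-09 (when the board resolution is passed) gives a deadline of 2030-02-08; 2030-02-12 misses that deadline by 4 days.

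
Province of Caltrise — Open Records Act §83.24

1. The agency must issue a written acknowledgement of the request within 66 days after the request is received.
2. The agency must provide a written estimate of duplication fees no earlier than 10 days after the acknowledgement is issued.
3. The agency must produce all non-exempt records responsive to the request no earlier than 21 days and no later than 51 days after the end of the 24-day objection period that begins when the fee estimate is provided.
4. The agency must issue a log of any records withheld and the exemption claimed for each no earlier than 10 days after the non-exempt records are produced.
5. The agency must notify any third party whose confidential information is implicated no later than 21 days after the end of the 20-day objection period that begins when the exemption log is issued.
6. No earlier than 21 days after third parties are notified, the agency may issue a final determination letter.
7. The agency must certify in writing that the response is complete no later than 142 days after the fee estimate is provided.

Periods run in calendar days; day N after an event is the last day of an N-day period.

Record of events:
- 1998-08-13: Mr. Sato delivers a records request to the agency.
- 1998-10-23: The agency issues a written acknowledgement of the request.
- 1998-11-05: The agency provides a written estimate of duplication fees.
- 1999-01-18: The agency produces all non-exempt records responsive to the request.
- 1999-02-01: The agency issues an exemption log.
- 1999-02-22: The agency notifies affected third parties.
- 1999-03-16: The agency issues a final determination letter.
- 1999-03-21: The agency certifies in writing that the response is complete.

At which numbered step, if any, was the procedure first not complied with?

Step 1: 66 days after 1998-08-13 (when the request is received) is 1998-10-18; 1998-10-23 misses that deadline by 5 days.
The procedure was therefore not followed at step 1.

Step 1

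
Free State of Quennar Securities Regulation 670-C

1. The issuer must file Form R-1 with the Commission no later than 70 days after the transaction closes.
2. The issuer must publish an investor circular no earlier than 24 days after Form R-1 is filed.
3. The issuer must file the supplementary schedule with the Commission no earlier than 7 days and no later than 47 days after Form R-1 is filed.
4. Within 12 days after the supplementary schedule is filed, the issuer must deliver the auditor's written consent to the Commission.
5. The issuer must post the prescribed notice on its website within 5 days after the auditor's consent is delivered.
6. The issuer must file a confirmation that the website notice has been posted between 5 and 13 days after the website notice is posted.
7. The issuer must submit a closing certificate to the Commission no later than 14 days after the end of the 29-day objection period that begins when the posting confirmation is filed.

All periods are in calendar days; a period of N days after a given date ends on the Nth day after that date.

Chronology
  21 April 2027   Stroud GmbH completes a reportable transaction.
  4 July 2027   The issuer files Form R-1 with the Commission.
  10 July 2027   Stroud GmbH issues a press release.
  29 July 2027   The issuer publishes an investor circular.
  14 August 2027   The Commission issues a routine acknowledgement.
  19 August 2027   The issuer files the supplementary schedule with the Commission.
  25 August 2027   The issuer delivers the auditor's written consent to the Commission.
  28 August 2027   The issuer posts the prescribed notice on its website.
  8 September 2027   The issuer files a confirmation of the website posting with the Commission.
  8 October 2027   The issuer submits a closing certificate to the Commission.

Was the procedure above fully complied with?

No

(1) due by 21 April 2027 + 70 days = 30 June 2027; done 4 July 2027 — 4 days late.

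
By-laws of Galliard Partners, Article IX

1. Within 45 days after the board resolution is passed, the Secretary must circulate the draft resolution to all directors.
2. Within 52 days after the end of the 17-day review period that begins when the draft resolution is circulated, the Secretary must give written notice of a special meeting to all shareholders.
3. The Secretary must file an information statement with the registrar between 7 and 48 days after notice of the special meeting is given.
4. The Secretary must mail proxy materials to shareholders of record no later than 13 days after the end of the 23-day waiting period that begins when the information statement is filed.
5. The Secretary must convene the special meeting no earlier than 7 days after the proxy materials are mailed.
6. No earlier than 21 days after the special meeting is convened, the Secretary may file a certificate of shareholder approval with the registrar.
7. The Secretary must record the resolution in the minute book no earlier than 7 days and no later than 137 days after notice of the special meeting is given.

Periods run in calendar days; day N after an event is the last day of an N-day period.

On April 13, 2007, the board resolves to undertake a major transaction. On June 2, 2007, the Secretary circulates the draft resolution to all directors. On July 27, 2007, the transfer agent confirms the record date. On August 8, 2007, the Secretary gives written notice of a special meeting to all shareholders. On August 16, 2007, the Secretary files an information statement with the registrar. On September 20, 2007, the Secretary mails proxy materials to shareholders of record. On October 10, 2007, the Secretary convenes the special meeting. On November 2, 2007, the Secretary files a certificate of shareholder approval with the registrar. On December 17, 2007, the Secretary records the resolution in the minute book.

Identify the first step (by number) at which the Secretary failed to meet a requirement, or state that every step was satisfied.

(1) due by April 13, 2007 + 45 days = May 28, 2007; June 2, 2007 misses that deadline by 5 days.

Step 1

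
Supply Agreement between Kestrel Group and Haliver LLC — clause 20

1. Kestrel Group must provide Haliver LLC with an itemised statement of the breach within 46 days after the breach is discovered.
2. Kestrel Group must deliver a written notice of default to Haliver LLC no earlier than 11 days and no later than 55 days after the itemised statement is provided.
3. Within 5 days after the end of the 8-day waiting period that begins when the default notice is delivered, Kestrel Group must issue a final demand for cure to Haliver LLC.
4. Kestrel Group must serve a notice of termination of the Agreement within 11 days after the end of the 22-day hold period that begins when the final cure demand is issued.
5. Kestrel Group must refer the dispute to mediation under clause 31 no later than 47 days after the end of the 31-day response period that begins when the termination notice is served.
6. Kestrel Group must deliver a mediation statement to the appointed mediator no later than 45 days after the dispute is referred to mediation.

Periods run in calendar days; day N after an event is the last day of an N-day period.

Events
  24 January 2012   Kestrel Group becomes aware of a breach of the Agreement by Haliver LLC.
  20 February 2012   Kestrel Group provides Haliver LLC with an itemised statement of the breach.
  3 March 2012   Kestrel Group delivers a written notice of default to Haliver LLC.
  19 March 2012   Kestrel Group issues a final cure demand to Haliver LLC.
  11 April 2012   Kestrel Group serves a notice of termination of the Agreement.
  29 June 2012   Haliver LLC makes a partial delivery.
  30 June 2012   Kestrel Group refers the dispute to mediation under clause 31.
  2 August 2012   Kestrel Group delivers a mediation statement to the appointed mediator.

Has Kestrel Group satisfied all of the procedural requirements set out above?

No

Step 1: 46 days after 24 January 2012 (when the breach is discovered) is 10 March 2012; 20 February 2012 is within that limit.
Step 2: the window is 11–55 days after 20 February 2012 (when the itemised statement is provided), so 2 March 2012 through 15 April 2012; 3 March 2012 falls inside that range.
Step 3: 5 days after 11 March 2012 (end of the 8-day waiting period, which began when the default notice is delivered on 3 March 2012) is 16 March 2012; 19 March 2012 misses that deadline by 3 days.
That is the first point of non-compliance.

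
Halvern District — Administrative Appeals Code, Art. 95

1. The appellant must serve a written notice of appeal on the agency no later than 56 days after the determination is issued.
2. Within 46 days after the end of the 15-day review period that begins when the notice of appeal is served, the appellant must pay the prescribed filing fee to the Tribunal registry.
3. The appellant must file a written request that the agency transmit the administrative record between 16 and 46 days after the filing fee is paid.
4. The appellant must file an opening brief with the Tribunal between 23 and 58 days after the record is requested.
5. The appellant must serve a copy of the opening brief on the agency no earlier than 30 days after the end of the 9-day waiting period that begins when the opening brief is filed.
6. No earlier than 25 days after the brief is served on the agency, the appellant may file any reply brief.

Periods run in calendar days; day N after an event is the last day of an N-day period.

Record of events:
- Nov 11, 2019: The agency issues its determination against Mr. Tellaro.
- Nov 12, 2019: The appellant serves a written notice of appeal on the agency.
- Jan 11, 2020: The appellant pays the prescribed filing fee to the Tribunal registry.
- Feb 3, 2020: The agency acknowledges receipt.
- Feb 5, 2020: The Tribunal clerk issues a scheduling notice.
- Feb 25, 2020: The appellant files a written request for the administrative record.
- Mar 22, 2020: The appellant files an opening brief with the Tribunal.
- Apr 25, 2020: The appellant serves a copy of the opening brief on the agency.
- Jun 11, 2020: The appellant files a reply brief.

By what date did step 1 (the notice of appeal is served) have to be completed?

Jan 6, 2020

Step 1 runs from Nov 11, 2019, when the determination is issued. 56 days after Nov 11, 2019 is Jan 6, 2020.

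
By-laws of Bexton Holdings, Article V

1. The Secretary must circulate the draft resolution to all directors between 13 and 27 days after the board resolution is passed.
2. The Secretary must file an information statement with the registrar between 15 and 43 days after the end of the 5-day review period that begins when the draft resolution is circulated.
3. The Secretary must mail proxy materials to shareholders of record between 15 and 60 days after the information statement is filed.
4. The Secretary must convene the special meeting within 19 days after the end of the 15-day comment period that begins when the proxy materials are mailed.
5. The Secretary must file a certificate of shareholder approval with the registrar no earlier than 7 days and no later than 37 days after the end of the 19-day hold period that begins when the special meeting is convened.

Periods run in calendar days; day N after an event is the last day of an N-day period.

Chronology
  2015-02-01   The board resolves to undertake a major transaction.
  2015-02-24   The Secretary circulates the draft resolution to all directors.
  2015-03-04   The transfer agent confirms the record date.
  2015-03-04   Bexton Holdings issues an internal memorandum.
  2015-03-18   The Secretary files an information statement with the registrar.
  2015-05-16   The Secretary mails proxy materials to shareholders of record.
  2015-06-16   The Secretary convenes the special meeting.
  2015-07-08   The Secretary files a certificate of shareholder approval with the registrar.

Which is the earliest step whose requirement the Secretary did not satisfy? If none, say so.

Step 1 — 13 and 27 days from 2015-02-01 (when the board resolution is passed) are 2015-02-14 and 2015-02-28 respectively; done 2015-02-24, which is between those dates.
Step 2 — 15 and 43 days from 2015-03-01 (end of the 5-day review period, which began when the draft resolution is circulated on 2015-02-24) are 2015-03-16 and 2015-04-13 respectively; done 2015-03-18, which is between those dates.
Step 3 — 15 and 60 days from 2015-03-18 (when the information statement is filed) are 2015-04-02 and 2015-05-17 respectively; done 2015-05-16 — within the window.
Step 4 — counting 19 days from 2015-05-31 (end of the 15-day comment period, which began when the proxy materials are mailed on 2015-05-16) gives a deadline of 2015-06-19; done 2015-06-16 — timely.
Step 5 — 7 and 37 days from 2015-07-05 (end of the 19-day hold period, which began when the special meeting is convened on 2015-06-16) are 2015-07-12 and 2015-08-11 respectively; done 2015-07-08 — 4 days before the window opened.
Later steps need not be reached.

Step 5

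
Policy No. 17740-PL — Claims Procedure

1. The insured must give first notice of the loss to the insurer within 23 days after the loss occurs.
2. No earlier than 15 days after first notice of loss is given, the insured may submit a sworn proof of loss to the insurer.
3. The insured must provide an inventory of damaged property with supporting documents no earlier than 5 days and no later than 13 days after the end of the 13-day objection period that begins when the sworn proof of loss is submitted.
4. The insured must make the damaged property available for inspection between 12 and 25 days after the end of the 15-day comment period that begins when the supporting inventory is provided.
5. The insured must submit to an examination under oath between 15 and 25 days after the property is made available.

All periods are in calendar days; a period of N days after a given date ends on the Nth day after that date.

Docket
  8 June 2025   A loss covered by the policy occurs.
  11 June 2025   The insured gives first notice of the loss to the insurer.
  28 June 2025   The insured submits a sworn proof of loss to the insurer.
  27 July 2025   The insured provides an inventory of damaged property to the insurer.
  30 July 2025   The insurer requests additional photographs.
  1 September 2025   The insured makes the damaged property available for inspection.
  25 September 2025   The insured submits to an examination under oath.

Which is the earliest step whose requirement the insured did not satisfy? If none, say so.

(1) due by 8 June 2025 + 23 days = 1 July 2025; done 11 June 2025 — timely.
(2) permitted from 11 June 2025 + 15 days = 26 June 2025 onward; done 28 June 2025, after the minimum wait.
(3) the permitted window runs from 11 July 2025 + 5 = 16 July 2025 to 11 July 2025 + 13 = 24 July 2025; 27 July 2025 is 3 days past the end of the window.

Step 3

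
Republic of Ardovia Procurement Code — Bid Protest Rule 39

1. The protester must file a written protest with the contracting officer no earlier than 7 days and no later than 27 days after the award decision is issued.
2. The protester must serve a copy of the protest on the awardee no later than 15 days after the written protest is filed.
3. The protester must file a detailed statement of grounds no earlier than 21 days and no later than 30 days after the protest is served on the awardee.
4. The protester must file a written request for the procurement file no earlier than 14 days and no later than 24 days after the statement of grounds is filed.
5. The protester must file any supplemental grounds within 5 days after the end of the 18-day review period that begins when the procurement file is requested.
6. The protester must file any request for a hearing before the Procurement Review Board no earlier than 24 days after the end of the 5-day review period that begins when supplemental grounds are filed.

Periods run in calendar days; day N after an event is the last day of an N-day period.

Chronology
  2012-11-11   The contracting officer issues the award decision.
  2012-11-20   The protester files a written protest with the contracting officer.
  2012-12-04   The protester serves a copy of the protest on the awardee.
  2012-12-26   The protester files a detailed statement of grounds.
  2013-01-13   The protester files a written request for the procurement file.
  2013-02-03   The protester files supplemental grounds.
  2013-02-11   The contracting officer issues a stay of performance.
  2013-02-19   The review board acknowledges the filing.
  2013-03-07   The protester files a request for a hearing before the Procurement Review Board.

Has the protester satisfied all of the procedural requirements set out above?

Step 1 — 7 and 27 days from 2012-11-11 (when the award decision is issued) are 2012-11-18 and 2012-12-08 respectively; 2012-11-20 falls inside that range.
Step 2 — counting 15 days from 2012-11-20 (when the written protest is filed) gives a deadline of 2012-12-05; 2012-12-04 is within that limit.
Step 3 — 21 and 30 days from 2012-12-04 (when the protest is served on the awardee) are 2012-12-25 and 2013-01-03 respectively; done 2012-12-26 — within the window.
Step 4 — 14 and 24 days from 2012-12-26 (when the statement of grounds is filed) are 2013-01-09 and 2013-01-19 respectively; 2013-01-13 falls inside that range.
Step 5 — counting 5 days from 2013-01-31 (end of the 18-day review period, which began when the procurement file is requested on 2013-01-13) gives a deadline of 2013-02-05; completed 2013-02-03, before the deadline.
Step 6 — must wait 24 days from 2013-02-08 (end of the 5-day review period, which began when supplemental grounds are filed on 2013-02-03), so not before 2013-03-04; done 2013-03-07, after the minimum wait.

Yes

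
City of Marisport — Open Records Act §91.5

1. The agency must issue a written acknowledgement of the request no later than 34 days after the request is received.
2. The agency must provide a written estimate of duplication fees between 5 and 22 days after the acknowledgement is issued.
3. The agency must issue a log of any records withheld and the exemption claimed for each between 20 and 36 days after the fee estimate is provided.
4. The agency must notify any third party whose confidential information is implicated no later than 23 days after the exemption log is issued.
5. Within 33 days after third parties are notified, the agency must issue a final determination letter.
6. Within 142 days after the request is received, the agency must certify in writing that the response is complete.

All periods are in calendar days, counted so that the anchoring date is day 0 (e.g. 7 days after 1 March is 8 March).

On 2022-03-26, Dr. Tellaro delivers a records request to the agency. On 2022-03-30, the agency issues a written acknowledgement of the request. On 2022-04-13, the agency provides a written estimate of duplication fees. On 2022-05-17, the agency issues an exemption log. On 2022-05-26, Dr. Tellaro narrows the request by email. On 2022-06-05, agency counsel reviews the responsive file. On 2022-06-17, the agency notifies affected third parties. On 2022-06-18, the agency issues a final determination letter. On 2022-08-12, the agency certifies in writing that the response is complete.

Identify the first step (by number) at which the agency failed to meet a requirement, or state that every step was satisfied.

Step 1: 34 days after 2022-03-26 (when the request is received) is 2022-04-29; 2022-03-30 is within that limit.
Step 2: the window is 5–22 days after 2022-03-30 (when the acknowledgement is issued), so 2022-04-04 through 2022-04-21; done 2022-04-13, which is between those dates.
Step 3: the window is 20–36 days after 2022-04-13 (when the fee estimate is provided), so 2022-05-03 through 2022-05-19; done 2022-05-17, which is between those dates.
Step 4: 23 days after 2022-05-17 (when the exemption log is issued) is 2022-06-09; 2022-06-17 misses that deadline by 8 days.
The analysis stops there.

Step 4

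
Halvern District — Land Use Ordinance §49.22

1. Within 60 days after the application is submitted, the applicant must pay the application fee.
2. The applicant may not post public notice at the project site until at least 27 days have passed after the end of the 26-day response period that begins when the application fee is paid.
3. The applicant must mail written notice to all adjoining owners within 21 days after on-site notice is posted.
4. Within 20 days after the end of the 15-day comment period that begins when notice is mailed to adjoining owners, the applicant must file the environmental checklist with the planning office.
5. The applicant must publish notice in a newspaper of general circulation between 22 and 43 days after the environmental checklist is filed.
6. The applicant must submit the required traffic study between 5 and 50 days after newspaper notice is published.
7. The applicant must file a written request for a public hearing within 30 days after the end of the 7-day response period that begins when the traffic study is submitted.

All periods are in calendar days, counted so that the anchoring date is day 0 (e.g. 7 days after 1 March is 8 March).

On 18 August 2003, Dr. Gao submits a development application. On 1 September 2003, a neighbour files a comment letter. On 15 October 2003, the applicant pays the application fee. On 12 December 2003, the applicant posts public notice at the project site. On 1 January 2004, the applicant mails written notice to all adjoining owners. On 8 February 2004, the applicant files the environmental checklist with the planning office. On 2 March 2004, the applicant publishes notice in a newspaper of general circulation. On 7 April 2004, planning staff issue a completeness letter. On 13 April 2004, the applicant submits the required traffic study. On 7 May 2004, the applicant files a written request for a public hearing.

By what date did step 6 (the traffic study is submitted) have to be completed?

21 April 2004

Step 6 runs from 2 March 2004, when newspaper notice is published. The window is 5–50 days after 2 March 2004; it closes on 21 April 2004.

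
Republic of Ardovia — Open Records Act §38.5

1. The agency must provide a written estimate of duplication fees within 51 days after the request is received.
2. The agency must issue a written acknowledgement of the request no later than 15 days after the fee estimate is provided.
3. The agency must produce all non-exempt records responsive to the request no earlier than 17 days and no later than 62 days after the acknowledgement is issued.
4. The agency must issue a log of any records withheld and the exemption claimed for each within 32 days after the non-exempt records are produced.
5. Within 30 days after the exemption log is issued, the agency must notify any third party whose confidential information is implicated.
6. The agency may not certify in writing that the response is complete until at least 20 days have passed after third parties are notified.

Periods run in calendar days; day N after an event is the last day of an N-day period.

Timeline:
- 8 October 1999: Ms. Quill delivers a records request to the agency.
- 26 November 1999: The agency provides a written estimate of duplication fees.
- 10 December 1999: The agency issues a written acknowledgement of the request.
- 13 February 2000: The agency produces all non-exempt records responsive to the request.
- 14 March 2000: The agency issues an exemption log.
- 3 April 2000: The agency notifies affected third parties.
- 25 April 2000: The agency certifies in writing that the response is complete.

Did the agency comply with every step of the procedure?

Step 1 — counting 51 days from 8 October 1999 (when the request is received) gives a deadline of 28 November 1999; done 26 November 1999 — timely.
Step 2 — counting 15 days from 26 November 1999 (when the fee estimate is provided) gives a deadline of 11 December 1999; 10 December 1999 is within that limit.
Step 3 — 17 and 62 days from 10 December 1999 (when the acknowledgement is issued) are 27 December 1999 and 10 February 2000 respectively; done 13 February 2000 — 3 days after the window closed.

No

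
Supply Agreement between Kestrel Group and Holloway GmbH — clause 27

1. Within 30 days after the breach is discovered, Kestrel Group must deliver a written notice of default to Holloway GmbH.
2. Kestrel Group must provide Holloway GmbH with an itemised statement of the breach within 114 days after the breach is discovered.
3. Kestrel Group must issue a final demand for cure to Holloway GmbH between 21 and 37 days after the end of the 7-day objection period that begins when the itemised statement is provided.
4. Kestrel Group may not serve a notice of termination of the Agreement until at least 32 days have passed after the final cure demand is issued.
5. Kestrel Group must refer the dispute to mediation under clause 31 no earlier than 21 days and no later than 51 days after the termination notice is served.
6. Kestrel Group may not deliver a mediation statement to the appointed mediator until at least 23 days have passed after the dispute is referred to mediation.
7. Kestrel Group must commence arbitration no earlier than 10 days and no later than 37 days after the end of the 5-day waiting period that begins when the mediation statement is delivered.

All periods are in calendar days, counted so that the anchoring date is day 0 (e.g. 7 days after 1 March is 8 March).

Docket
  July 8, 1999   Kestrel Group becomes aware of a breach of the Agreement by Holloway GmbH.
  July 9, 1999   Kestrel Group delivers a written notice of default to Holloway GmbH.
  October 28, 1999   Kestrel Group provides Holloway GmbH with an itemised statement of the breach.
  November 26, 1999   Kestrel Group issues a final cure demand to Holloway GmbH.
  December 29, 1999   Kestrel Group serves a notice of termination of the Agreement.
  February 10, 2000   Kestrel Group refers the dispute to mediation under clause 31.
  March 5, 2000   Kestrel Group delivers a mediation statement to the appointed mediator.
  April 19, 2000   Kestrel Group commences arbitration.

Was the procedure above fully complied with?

(1) due by July 8, 1999 + 30 days = August 7, 1999; completed July 9, 1999, before the deadline.
(2) due by July 8, 1999 + 114 days = October 30, 1999; October 28, 1999 is within that limit.
(3) the permitted window runs from November 4, 1999 + 21 = November 25, 1999 to November 4, 1999 + 37 = December 11, 1999; done November 26, 1999 — within the window.
(4) permitted from November 26, 1999 + 32 days = December 28, 1999 onward; December 29, 1999 is on or after that date.
(5) the permitted window runs from December 29, 1999 + 21 = January 19, 2000 to December 29, 1999 + 51 = February 18, 2000; February 10, 2000 falls inside that range.
(6) permitted from February 10, 2000 + 23 days = March 4, 2000 onward; March 5, 2000 is on or after that date.
(7) the permitted window runs from March 10, 2000 + 10 = March 20, 2000 to March 10, 2000 + 37 = April 16, 2000; done April 19, 2000 — 3 days after the window closed.
The analysis stops there.

No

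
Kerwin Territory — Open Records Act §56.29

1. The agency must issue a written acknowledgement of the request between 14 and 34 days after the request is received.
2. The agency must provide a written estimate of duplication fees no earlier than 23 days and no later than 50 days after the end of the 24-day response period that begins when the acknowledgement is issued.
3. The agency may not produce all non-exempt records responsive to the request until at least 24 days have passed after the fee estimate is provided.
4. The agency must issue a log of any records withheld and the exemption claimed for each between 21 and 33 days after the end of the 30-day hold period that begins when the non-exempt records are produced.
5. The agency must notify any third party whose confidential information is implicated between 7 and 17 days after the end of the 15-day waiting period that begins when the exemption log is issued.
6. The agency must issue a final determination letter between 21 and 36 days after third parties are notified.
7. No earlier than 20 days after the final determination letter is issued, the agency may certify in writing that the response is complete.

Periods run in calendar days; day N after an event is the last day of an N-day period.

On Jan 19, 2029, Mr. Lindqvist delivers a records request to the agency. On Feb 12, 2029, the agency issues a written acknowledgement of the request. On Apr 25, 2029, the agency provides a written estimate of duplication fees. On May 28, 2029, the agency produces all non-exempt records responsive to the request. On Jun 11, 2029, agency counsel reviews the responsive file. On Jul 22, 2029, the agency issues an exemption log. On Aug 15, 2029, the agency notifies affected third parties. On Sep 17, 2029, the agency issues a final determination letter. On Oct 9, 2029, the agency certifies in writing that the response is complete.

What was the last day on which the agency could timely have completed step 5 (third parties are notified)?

Aug 23, 2029

The exemption log is issued on Jul 22, 2029; the 15-day waiting period therefore ends Aug 6, 2029, and step 5 runs from that date. The window is 7–17 days after Aug 6, 2029; it closes on Aug 23, 2029.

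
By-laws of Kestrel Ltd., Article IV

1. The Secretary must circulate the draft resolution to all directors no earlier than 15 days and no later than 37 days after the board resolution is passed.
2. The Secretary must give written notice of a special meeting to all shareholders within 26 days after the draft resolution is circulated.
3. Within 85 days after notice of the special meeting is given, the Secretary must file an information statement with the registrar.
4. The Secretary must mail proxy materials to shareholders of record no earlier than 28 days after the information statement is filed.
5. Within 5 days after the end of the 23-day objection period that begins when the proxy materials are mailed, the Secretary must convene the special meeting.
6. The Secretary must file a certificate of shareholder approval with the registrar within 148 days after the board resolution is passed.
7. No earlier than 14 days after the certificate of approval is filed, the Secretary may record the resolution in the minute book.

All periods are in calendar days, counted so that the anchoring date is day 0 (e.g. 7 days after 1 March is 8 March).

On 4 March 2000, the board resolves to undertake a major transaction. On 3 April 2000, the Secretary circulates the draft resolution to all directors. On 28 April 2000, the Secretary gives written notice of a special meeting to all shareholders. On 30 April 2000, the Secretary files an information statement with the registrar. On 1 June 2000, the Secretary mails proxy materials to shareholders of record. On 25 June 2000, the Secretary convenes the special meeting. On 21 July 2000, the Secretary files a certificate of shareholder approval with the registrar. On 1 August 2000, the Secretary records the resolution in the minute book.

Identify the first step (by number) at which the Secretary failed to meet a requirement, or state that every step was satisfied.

Step 1 — 15 and 37 days from 4 March 2000 (when the board resolution is passed) are 19 March 2000 and 10 April 2000 respectively; 3 April 2000 falls inside that range.
Step 2 — counting 26 days from 3 April 2000 (when the draft resolution is circulated) gives a deadline of 29 April 2000; done 28 April 2000 — timely.
Step 3 — counting 85 days from 28 April 2000 (when notice of the special meeting is given) gives a deadline of 22 July 2000; done 30 April 2000 — timely.
Step 4 — must wait 28 days from 30 April 2000 (when the information statement is filed), so not before 28 May 2000; done 1 June 2000, after the minimum wait.
Step 5 — counting 5 days from 24 June 2000 (end of the 23-day objection period, which began when the proxy materials are mailed on 1 June 2000) gives a deadline of 29 June 2000; completed 25 June 2000, before the deadline.
Step 6 — counting 148 days from 4 March 2000 (when the board resolution is passed) gives a deadline of 30 July 2000; completed 21 July 2000, before the deadline.
Step 7 — must wait 14 days from 21 July 2000 (when the certificate of approval is filed), so not before 4 August 2000; done 1 August 2000 — 3 days too early.

Step 7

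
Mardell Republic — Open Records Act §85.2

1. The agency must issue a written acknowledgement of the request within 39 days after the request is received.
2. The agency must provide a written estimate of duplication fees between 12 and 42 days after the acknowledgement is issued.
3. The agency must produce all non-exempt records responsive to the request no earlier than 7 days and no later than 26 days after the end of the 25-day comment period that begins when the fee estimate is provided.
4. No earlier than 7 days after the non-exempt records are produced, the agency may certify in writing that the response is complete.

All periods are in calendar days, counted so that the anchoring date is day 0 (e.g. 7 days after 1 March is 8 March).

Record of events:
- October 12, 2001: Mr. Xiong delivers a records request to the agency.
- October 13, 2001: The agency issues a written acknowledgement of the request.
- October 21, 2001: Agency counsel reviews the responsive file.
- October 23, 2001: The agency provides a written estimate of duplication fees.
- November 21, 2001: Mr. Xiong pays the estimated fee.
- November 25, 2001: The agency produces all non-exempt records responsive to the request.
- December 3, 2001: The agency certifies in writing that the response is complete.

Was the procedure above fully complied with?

(1) due by October 12, 2001 + 39 days = November 20, 2001; done October 13, 2001 — timely.
(2) the permitted window runs from October 13, 2001 + 12 = October 25, 2001 to October 13, 2001 + 42 = November 24, 2001; done October 23, 2001 — 2 days before the window opened.
The procedure was therefore not followed at step 2.

No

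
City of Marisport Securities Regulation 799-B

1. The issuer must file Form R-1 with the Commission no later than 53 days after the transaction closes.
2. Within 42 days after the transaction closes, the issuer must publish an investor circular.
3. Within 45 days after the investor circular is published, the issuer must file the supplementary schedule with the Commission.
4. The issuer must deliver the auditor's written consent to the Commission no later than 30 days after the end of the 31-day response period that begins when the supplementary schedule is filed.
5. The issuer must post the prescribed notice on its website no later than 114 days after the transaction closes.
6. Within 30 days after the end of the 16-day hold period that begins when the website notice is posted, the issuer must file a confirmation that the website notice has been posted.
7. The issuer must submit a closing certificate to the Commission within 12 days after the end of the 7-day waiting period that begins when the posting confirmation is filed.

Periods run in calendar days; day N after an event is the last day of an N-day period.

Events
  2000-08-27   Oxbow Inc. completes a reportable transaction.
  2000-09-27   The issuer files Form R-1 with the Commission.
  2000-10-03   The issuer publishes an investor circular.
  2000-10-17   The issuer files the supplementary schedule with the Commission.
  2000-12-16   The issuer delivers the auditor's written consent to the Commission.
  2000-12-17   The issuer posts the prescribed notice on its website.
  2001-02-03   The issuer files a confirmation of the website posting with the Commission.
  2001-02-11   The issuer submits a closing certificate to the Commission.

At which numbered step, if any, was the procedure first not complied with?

(1) due by 2000-08-27 + 53 days = 2000-10-19; completed 2000-09-27, before the deadline.
(2) due by 2000-08-27 + 42 days = 2000-10-08; 2000-10-03 is within that limit.
(3) due by 2000-10-03 + 45 days = 2000-11-17; done 2000-10-17 — timely.
(4) due by 2000-11-17 + 30 days = 2000-12-17; done 2000-12-16 — timely.
(5) due by 2000-08-27 + 114 days = 2000-12-19; completed 2000-12-17, before the deadline.
(6) due by 2001-01-02 + 30 days = 2001-02-01; 2001-02-03 misses that deadline by 2 days.
That is the first point of non-compliance.

Step 6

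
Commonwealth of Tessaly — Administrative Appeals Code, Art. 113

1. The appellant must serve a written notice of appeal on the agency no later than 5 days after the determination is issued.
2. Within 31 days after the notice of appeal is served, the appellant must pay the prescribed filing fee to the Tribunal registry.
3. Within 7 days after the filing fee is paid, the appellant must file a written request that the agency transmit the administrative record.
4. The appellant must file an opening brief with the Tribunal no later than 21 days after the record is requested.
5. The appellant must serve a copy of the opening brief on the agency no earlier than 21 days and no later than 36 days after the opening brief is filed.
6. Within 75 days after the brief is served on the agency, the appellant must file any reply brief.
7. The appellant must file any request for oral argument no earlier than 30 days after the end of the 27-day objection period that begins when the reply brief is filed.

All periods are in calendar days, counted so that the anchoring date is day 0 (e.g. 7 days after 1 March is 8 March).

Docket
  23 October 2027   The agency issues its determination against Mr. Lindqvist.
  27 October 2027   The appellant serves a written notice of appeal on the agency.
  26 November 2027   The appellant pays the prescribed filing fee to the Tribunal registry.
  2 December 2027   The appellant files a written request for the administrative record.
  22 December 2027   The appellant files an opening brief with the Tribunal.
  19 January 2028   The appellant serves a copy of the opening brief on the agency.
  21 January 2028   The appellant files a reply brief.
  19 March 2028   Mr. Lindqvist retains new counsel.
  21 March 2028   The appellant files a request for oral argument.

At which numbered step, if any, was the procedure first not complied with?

None — every step was satisfied

(1) due by 23 October 2027 + 5 days = 28 October 2027; completed 27 October 2027, before the deadline.
(2) due by 27 October 2027 + 31 days = 27 November 2027; done 26 November 2027 — timely.
(3) due by 26 November 2027 + 7 days = 3 December 2027; 2 December 2027 is within that limit.
(4) due by 2 December 2027 + 21 days = 23 December 2027; completed 22 December 2027, before the deadline.
(5) the permitted window runs from 22 December 2027 + 21 = 12 January 2028 to 22 December 2027 + 36 = 27 January 2028; done 19 January 2028 — within the window.
(6) due by 19 January 2028 + 75 days = 3 April 2028; completed 21 January 2028, before the deadline.
(7) permitted from 17 February 2028 + 30 days = 18 March 2028 onward; done 21 March 2028, after the minimum wait.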